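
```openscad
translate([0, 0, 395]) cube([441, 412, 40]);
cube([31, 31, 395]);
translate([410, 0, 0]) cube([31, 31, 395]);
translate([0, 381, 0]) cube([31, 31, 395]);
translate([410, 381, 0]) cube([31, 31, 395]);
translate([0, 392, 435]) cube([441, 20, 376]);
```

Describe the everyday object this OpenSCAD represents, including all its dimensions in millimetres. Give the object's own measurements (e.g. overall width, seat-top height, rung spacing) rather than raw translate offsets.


A chair. The seat is a 441×412×40 mm slab with its top at z = 435 mm, on four 31×31 mm corner legs (flush with the seat edges, standing on z = 0). A flat backrest 20 mm thick, 376 mm tall, spans the full seat width and rises from the seat top along its +y edge, rear face flush with the rear of the seat.


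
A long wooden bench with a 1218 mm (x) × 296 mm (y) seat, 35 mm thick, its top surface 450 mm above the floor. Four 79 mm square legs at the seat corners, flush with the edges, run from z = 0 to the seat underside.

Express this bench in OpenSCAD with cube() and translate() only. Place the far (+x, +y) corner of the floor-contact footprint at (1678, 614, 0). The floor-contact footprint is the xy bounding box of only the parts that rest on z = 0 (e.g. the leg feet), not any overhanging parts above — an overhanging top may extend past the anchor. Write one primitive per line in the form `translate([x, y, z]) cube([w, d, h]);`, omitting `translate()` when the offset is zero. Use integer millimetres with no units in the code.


// leg_h = 450 − 35 = 415
translate([460, 318, 415]) cube([1218, 296, 35]);
translate([460, 318, 0]) cube([79, 79, 415]);
translate([460, 535, 0]) cube([79, 79, 415]);
translate([1599, 318, 0]) cube([79, 79, 415]);
translate([1599, 535, 0]) cube([79, 79, 415]);


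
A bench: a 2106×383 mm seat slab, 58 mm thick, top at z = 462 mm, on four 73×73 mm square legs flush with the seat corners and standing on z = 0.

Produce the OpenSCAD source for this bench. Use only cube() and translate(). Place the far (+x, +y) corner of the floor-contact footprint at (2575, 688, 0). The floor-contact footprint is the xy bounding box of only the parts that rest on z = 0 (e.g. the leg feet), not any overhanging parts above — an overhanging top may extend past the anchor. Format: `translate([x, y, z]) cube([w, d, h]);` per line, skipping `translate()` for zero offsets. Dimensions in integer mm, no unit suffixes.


translate([469, 305, 404]) cube([2106, 383, 58]);
translate([469, 305, 0]) cube([73, 73, 404]);
translate([469, 615, 0]) cube([73, 73, 404]);
translate([2502, 305, 0]) cube([73, 73, 404]);
translate([2502, 615, 0]) cube([73, 73, 404]);


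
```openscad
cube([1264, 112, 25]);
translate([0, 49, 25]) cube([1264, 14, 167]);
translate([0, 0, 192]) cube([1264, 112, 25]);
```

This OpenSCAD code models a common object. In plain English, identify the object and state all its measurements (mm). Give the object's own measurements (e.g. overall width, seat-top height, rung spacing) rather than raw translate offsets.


An I-beam lying along x, 1264 mm long. Overall section height 217 mm. Two flanges 112 mm wide (y) and 25 mm thick, one on the floor and one at the top; a web 14 mm thick runs between them, centred on the flange width.


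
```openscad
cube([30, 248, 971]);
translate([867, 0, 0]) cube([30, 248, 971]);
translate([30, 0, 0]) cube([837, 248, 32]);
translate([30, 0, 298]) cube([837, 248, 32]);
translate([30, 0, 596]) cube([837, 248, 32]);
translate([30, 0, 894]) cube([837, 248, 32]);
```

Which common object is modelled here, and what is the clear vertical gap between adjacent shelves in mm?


A bookshelf. The clear shelf gap is 266 mm.

Two tall side panels with 4 horizontal boards between them — a bookshelf. The first two shelf undersides are at z = 0 and z = 298; with shelf thickness 32, the clear gap is 298 − 0 − 32 = 266 mm.


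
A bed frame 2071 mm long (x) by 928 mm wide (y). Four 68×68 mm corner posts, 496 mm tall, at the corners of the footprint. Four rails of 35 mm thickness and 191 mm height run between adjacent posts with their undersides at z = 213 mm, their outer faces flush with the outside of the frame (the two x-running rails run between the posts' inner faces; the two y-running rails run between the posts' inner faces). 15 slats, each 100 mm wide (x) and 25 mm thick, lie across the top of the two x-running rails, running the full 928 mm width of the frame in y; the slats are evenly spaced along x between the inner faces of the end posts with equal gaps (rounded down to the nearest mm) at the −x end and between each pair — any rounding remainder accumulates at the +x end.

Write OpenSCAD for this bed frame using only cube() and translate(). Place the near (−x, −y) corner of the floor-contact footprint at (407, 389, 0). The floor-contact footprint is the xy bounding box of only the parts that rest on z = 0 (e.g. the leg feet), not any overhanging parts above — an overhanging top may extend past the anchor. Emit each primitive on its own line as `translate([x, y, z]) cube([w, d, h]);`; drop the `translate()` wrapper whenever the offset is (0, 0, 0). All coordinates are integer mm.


translate([407, 389, 0]) cube([68, 68, 496]);
translate([407, 1249, 0]) cube([68, 68, 496]);
translate([2410, 389, 0]) cube([68, 68, 496]);
translate([2410, 1249, 0]) cube([68, 68, 496]);
translate([475, 389, 213]) cube([1935, 35, 191]);
translate([475, 1282, 213]) cube([1935, 35, 191]);
translate([407, 457, 213]) cube([35, 792, 191]);
translate([2443, 457, 213]) cube([35, 792, 191]);
translate([502, 389, 404]) cube([100, 928, 25]);
translate([629, 389, 404]) cube([100, 928, 25]);
translate([756, 389, 404]) cube([100, 928, 25]);
translate([883, 389, 404]) cube([100, 928, 25]);
translate([1010, 389, 404]) cube([100, 928, 25]);
translate([1137, 389, 404]) cube([100, 928, 25]);
translate([1264, 389, 404]) cube([100, 928, 25]);
translate([1391, 389, 404]) cube([100, 928, 25]);
translate([1518, 389, 404]) cube([100, 928, 25]);
translate([1645, 389, 404]) cube([100, 928, 25]);
translate([1772, 389, 404]) cube([100, 928, 25]);
translate([1899, 389, 404]) cube([100, 928, 25]);
translate([2026, 389, 404]) cube([100, 928, 25]);
translate([2153, 389, 404]) cube([100, 928, 25]);
translate([2280, 389, 404]) cube([100, 928, 25]);


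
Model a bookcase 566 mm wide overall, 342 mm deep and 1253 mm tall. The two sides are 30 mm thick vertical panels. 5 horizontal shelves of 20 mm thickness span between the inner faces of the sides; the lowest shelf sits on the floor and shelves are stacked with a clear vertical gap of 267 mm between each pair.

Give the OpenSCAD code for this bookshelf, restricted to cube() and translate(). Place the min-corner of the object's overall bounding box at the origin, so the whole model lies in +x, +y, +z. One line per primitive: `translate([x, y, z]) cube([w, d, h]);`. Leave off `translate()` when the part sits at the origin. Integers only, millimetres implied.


cube([30, 342, 1253]);
translate([536, 0, 0]) cube([30, 342, 1253]);
translate([30, 0, 0]) cube([506, 342, 20]);
translate([30, 0, 287]) cube([506, 342, 20]);
translate([30, 0, 574]) cube([506, 342, 20]);
translate([30, 0, 861]) cube([506, 342, 20]);
translate([30, 0, 1148]) cube([506, 342, 20]);


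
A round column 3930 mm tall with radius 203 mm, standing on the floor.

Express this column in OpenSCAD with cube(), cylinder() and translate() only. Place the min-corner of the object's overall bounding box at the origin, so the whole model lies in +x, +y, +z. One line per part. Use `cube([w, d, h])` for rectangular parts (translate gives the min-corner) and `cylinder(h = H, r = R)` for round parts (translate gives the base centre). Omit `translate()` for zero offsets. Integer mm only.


translate([203, 203, 0]) cylinder(h = 3930, r = 203);


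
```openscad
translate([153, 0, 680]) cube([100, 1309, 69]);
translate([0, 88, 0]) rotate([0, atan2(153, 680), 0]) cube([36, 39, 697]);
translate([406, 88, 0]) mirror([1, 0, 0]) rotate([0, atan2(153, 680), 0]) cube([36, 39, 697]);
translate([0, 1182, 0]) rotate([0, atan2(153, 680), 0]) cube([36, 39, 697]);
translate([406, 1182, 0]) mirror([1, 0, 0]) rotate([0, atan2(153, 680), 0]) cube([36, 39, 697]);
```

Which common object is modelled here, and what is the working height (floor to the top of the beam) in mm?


A sawhorse. The overall height is 749 mm.

A beam across two mirrored pairs of raked legs — a sawhorse. The beam's underside is at z = 680 (matching the legs' vertical rise in atan2(153, 680)) and the beam is 69 mm tall, so its top is at 680 + 69 = 749 mm. The raked legs top out at the beam's underside, so that is the highest point.


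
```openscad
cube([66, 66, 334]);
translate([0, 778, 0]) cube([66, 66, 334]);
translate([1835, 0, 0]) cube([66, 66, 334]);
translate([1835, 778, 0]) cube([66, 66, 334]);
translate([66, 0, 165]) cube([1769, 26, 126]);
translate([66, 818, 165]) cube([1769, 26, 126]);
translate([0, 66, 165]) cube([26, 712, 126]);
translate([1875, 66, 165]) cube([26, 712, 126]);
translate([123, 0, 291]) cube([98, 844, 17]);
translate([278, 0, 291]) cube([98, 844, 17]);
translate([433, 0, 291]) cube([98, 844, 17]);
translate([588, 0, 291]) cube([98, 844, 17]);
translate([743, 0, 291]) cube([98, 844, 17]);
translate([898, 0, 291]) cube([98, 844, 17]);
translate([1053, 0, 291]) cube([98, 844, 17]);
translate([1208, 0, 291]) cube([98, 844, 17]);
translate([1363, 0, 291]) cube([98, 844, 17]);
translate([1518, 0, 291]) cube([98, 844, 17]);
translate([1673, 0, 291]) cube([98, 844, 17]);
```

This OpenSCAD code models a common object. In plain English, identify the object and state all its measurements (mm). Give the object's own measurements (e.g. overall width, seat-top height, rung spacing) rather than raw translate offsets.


A bed frame 1901 mm long (x) by 844 mm wide (y). Four 66×66 mm corner posts, 334 mm tall, at the corners of the footprint. Four rails of 26 mm thickness and 126 mm height run between adjacent posts with their undersides at z = 165 mm, their outer faces flush with the outside of the frame (the two x-running rails run between the posts' inner faces; the two y-running rails run between the posts' inner faces). 11 slats, each 98 mm wide (x) and 17 mm thick, lie across the top of the two x-running rails, running the full 844 mm width of the frame in y; along x they sit between the end posts with a 57 mm gap after the −x posts and between neighbouring slats, leaving 64 mm before the +x posts.


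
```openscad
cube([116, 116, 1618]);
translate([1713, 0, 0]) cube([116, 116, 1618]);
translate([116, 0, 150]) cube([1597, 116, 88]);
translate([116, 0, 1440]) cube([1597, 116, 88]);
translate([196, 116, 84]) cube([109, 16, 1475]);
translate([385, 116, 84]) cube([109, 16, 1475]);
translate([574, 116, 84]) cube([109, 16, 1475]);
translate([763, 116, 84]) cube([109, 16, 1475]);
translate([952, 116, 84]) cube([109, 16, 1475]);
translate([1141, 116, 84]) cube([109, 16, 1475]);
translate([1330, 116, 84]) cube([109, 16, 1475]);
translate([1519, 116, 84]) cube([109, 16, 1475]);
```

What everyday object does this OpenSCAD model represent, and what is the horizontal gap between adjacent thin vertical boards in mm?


A fence section. The picket gap is 80 mm.

Two posts, two rails, 8 pickets — a fence section. Span 1597 mm holds 8 pickets of 109 mm with 9 equal gaps: ⌊(1597 − 8·109) / 9⌋ = 80 mm.


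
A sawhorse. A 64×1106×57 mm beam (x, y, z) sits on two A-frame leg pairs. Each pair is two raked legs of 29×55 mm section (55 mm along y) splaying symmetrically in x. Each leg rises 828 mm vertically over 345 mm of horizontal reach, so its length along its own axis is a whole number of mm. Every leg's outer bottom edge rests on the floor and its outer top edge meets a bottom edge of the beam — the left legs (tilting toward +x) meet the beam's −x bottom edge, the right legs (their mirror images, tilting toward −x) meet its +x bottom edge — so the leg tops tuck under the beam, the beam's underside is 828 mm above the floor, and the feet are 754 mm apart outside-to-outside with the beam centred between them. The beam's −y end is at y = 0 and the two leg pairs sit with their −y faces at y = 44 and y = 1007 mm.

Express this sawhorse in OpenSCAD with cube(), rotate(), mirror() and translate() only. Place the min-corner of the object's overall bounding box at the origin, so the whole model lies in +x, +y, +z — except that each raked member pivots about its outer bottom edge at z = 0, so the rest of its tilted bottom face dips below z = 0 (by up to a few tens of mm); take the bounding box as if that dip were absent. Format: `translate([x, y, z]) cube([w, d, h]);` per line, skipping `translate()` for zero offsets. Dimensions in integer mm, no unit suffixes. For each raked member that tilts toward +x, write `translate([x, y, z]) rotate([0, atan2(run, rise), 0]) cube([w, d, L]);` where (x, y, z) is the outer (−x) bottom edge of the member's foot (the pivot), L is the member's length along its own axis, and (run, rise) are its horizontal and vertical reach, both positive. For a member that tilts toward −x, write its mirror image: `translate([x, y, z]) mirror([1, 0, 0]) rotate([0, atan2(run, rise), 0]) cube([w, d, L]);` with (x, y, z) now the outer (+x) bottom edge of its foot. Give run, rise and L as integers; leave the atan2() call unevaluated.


translate([345, 0, 828]) cube([64, 1106, 57]);
translate([0, 44, 0]) rotate([0, atan2(345, 828), 0]) cube([29, 55, 897]);
translate([754, 44, 0]) mirror([1, 0, 0]) rotate([0, atan2(345, 828), 0]) cube([29, 55, 897]);
translate([0, 1007, 0]) rotate([0, atan2(345, 828), 0]) cube([29, 55, 897]);
translate([754, 1007, 0]) mirror([1, 0, 0]) rotate([0, atan2(345, 828), 0]) cube([29, 55, 897]);


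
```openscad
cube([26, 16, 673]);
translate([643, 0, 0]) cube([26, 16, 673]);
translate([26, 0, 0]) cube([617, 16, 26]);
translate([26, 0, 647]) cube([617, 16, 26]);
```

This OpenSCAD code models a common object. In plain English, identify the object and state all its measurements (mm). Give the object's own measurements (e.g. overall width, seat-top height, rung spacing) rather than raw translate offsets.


A rectangular picture frame lying in the x–z plane (depth along y). The opening is 617 mm wide (x) by 621 mm tall (z), surrounded by a border 26 mm wide on all four sides. The frame is 16 mm deep and is made of two full-height vertical stiles with two horizontal rails fitted between them.


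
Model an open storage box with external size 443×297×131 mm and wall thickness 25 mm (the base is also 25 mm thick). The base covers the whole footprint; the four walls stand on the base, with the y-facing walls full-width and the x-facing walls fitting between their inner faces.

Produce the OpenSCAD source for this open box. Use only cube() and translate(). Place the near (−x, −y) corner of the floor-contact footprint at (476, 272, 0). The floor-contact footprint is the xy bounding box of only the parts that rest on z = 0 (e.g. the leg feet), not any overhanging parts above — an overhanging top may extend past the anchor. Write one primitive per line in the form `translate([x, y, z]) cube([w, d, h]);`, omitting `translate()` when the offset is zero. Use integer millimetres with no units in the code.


translate([476, 272, 0]) cube([443, 297, 25]);
translate([476, 272, 25]) cube([443, 25, 106]);
translate([476, 544, 25]) cube([443, 25, 106]);
translate([476, 297, 25]) cube([25, 247, 106]);
translate([894, 297, 25]) cube([25, 247, 106]);


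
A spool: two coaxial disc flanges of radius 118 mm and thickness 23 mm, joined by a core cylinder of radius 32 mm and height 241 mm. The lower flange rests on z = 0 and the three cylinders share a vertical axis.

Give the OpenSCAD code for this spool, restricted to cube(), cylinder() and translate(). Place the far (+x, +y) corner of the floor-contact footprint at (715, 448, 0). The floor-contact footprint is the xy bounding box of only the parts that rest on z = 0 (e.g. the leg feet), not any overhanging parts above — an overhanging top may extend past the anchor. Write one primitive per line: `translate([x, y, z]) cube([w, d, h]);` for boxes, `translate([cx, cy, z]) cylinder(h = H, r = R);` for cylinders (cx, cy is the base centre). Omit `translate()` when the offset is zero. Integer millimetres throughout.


translate([597, 330, 0]) cylinder(h = 23, r = 118);
translate([597, 330, 23]) cylinder(h = 241, r = 32);
translate([597, 330, 264]) cylinder(h = 23, r = 118);


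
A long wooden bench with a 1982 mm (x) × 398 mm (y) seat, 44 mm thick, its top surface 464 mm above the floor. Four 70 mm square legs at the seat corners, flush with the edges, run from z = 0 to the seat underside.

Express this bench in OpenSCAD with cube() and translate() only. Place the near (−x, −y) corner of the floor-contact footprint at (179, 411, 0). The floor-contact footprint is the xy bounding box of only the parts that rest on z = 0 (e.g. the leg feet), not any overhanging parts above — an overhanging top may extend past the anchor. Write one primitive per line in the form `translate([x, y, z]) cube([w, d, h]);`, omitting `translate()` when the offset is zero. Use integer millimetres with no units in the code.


translate([179, 411, 420]) cube([1982, 398, 44]);
translate([179, 411, 0]) cube([70, 70, 420]);
translate([179, 739, 0]) cube([70, 70, 420]);
translate([2091, 411, 0]) cube([70, 70, 420]);
translate([2091, 739, 0]) cube([70, 70, 420]);


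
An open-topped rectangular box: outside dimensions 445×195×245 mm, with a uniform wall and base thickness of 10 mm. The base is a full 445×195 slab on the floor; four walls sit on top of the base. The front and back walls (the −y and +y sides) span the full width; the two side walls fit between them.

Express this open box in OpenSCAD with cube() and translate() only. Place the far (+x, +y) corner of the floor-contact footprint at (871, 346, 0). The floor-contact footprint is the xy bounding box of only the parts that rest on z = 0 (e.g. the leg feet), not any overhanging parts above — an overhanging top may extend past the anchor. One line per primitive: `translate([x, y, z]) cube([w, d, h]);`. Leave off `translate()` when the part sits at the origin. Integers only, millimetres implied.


translate([426, 151, 0]) cube([445, 195, 10]);
translate([426, 151, 10]) cube([445, 10, 235]);
translate([426, 336, 10]) cube([445, 10, 235]);
translate([426, 161, 10]) cube([10, 175, 235]);
translate([861, 161, 10]) cube([10, 175, 235]);


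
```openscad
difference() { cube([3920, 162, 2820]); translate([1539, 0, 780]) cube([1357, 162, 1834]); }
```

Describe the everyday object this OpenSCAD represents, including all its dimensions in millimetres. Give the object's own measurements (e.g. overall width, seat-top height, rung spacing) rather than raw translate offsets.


A wall 3920 mm long (x), 162 mm thick (y), 2820 mm tall, with a rectangular window opening cut through it. The opening is 1357 mm wide and 1834 mm tall; its sill is at z = 780 mm and its near (−x) edge is 1539 mm from the wall's −x end. The opening passes through the full wall thickness.


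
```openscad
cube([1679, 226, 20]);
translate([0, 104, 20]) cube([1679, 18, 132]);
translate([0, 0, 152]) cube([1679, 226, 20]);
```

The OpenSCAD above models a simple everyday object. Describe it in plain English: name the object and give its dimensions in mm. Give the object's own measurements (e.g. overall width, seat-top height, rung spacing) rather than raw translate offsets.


An I-beam lying along x, 1679 mm long. Overall section height 172 mm. Two flanges 226 mm wide (y) and 20 mm thick, one on the floor and one at the top; a web 18 mm thick runs between them, centred on the flange width.


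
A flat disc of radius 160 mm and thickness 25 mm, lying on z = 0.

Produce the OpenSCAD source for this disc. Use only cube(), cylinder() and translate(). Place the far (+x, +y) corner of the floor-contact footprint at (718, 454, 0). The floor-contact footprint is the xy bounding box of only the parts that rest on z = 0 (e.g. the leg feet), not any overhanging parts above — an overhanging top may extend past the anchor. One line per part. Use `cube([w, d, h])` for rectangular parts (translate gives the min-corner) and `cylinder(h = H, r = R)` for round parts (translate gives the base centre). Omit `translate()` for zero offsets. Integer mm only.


translate([558, 294, 0]) cylinder(h = 25, r = 160);


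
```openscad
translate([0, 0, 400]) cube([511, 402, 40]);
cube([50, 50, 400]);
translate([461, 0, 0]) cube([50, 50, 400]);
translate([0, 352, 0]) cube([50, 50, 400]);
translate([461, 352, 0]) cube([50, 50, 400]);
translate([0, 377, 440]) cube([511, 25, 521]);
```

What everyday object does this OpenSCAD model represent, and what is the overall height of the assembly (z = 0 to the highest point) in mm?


A chair. The overall height is 961 mm.

A slab on four corner posts with a tall panel at the back — a chair. The seat slab sits at z = 400 with thickness 40, and the 521 mm backrest starts at the seat top, so the overall height is 400 + 40 + 521 = 961 mm.


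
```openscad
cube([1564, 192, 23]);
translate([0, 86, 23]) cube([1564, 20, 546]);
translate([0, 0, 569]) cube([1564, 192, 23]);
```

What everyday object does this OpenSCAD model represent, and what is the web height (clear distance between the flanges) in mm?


An I-beam. The web height is 546 mm.

Two wide flanges with a thin centred web — an I-beam. Overall 592 mm minus two 23 mm flanges gives a web of 592 − 2·23 = 546 mm.


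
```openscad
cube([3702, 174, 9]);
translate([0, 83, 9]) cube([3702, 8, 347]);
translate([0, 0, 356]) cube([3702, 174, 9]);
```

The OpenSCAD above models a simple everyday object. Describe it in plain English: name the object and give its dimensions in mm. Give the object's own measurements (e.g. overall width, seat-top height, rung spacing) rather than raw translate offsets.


An I-beam lying along x, 3702 mm long. Overall section height 365 mm. Two flanges 174 mm wide (y) and 9 mm thick, one on the floor and one at the top; a web 8 mm thick runs between them, centred on the flange width.


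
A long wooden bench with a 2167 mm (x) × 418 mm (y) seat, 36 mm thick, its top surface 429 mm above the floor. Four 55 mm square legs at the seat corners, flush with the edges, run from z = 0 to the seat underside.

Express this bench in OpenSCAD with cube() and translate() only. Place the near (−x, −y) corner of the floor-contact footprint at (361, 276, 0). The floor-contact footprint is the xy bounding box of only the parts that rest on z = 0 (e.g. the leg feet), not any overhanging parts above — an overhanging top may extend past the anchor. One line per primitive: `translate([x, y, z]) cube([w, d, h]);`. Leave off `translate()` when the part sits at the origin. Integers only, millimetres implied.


translate([361, 276, 393]) cube([2167, 418, 36]);
translate([361, 276, 0]) cube([55, 55, 393]);
translate([361, 639, 0]) cube([55, 55, 393]);
translate([2473, 276, 0]) cube([55, 55, 393]);
translate([2473, 639, 0]) cube([55, 55, 393]);


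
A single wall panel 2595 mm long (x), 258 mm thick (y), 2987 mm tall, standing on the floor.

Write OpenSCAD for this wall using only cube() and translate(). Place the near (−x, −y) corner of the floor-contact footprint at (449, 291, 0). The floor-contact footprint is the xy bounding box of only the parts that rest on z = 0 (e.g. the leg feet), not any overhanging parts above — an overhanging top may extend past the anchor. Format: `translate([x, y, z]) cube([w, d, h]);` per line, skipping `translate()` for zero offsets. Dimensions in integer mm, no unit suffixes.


translate([449, 291, 0]) cube([2595, 258, 2987]);


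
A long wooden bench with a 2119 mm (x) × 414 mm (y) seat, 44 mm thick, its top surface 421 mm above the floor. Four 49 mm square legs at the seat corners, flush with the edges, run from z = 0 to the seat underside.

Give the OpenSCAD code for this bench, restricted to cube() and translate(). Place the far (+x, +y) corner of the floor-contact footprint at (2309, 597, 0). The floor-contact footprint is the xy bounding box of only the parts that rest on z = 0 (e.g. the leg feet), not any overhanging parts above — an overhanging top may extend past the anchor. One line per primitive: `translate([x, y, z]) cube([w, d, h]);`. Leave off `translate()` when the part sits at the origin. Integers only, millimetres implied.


// leg_h = 421 − 44 = 377
translate([190, 183, 377]) cube([2119, 414, 44]);
translate([190, 183, 0]) cube([49, 49, 377]);
translate([190, 548, 0]) cube([49, 49, 377]);
translate([2260, 183, 0]) cube([49, 49, 377]);
translate([2260, 548, 0]) cube([49, 49, 377]);


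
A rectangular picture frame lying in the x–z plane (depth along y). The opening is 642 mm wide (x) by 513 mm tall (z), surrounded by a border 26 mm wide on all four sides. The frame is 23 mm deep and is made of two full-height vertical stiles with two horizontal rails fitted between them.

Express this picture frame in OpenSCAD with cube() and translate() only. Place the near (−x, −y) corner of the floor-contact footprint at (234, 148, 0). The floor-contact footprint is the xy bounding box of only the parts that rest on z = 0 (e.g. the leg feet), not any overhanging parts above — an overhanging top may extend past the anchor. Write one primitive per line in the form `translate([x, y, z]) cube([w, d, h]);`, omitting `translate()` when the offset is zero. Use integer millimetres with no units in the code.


translate([234, 148, 0]) cube([26, 23, 565]);
translate([902, 148, 0]) cube([26, 23, 565]);
translate([260, 148, 0]) cube([642, 23, 26]);
translate([260, 148, 539]) cube([642, 23, 26]);


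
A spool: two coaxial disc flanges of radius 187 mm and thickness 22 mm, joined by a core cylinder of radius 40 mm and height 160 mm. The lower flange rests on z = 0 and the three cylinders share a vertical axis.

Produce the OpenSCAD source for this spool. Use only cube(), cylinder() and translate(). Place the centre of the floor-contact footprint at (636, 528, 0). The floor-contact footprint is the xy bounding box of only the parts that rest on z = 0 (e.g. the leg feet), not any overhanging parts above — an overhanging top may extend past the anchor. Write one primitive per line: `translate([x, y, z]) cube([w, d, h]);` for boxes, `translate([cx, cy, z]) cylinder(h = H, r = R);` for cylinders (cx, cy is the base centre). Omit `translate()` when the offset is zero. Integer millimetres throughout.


translate([636, 528, 0]) cylinder(h = 22, r = 187);
translate([636, 528, 22]) cylinder(h = 160, r = 40);
translate([636, 528, 182]) cylinder(h = 22, r = 187);


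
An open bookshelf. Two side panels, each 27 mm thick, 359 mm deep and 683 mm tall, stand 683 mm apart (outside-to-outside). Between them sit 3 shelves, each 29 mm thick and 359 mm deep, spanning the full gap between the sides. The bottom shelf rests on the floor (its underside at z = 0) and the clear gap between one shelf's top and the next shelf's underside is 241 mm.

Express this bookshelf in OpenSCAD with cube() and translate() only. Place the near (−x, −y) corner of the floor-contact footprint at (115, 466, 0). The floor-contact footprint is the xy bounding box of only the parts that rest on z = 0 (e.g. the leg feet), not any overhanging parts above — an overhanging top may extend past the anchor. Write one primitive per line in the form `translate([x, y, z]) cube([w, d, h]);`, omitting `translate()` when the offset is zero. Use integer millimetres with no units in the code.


translate([115, 466, 0]) cube([27, 359, 683]);
translate([771, 466, 0]) cube([27, 359, 683]);
translate([142, 466, 0]) cube([629, 359, 29]);
translate([142, 466, 270]) cube([629, 359, 29]);
translate([142, 466, 540]) cube([629, 359, 29]);


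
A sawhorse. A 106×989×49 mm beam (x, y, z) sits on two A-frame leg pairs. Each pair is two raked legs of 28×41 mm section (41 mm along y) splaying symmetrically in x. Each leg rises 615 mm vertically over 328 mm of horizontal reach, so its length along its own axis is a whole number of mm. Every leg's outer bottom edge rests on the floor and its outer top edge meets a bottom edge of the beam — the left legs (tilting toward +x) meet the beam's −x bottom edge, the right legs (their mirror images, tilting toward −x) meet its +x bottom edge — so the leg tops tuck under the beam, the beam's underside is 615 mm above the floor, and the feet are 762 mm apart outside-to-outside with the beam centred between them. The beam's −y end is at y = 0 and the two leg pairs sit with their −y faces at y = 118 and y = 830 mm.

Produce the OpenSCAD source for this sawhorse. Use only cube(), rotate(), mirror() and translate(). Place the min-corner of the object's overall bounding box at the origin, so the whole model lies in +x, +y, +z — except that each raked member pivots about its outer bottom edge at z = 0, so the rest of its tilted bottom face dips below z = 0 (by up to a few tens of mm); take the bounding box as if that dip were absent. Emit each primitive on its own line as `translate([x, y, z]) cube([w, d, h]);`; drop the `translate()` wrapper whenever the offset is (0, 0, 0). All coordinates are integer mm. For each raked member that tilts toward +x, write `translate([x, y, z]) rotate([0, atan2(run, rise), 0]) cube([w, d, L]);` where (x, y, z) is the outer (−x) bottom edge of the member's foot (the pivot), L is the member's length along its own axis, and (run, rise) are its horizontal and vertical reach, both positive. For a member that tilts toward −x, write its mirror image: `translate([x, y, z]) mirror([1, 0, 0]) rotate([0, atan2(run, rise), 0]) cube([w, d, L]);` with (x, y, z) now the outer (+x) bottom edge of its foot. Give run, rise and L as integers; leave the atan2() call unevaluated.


translate([328, 0, 615]) cube([106, 989, 49]);
translate([0, 118, 0]) rotate([0, atan2(328, 615), 0]) cube([28, 41, 697]);
translate([762, 118, 0]) mirror([1, 0, 0]) rotate([0, atan2(328, 615), 0]) cube([28, 41, 697]);
translate([0, 830, 0]) rotate([0, atan2(328, 615), 0]) cube([28, 41, 697]);
translate([762, 830, 0]) mirror([1, 0, 0]) rotate([0, atan2(328, 615), 0]) cube([28, 41, 697]);


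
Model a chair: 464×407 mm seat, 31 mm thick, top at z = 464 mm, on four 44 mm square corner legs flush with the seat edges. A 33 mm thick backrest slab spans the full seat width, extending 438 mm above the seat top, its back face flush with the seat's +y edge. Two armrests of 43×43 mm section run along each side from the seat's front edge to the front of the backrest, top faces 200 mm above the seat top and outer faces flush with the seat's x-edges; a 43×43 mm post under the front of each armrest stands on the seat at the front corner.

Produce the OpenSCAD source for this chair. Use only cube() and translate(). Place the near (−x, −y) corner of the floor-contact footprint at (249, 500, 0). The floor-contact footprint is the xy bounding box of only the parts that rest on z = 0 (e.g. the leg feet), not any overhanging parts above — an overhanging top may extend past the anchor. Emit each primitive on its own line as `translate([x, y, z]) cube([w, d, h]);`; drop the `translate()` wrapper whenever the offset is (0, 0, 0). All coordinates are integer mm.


// leg_h = 464 - 31 = 433
// arm post h = 200 - 43 = 157
translate([249, 500, 433]) cube([464, 407, 31]);
translate([249, 500, 0]) cube([44, 44, 433]);
translate([669, 500, 0]) cube([44, 44, 433]);
translate([249, 863, 0]) cube([44, 44, 433]);
translate([669, 863, 0]) cube([44, 44, 433]);
translate([249, 874, 464]) cube([464, 33, 438]);
translate([249, 500, 621]) cube([43, 374, 43]);
translate([670, 500, 621]) cube([43, 374, 43]);
translate([249, 500, 464]) cube([43, 43, 157]);
translate([670, 500, 464]) cube([43, 43, 157]);


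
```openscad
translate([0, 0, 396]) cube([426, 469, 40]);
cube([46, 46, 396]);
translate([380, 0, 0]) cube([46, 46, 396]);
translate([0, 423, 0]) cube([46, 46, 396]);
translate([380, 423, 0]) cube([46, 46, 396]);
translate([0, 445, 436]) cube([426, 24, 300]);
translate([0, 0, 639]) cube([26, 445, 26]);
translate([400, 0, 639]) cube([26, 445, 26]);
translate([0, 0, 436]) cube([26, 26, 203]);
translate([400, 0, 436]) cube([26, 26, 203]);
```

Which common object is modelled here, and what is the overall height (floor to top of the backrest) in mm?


A chair. The overall height is 736 mm.

A slab on four corner posts with a tall panel at the back — a chair. The seat slab sits at z = 396 with thickness 40, and the 300 mm backrest starts at the seat top, so the overall height is 396 + 40 + 300 = 736 mm.


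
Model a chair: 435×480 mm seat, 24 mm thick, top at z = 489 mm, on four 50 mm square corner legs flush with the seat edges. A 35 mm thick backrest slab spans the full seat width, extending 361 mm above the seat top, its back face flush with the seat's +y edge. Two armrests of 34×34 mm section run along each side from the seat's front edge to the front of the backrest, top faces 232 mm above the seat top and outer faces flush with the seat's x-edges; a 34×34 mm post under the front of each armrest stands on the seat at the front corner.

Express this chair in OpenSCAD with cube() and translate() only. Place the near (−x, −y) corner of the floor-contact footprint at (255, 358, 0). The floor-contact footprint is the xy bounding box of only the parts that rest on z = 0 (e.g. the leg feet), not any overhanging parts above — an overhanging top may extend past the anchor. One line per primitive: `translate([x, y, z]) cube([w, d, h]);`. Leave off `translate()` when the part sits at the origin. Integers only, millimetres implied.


// leg_h = 489 - 24 = 465
// arm post h = 232 - 34 = 198
translate([255, 358, 465]) cube([435, 480, 24]);
translate([255, 358, 0]) cube([50, 50, 465]);
translate([640, 358, 0]) cube([50, 50, 465]);
translate([255, 788, 0]) cube([50, 50, 465]);
translate([640, 788, 0]) cube([50, 50, 465]);
translate([255, 803, 489]) cube([435, 35, 361]);
translate([255, 358, 687]) cube([34, 445, 34]);
translate([656, 358, 687]) cube([34, 445, 34]);
translate([255, 358, 489]) cube([34, 34, 198]);
translate([656, 358, 489]) cube([34, 34, 198]);


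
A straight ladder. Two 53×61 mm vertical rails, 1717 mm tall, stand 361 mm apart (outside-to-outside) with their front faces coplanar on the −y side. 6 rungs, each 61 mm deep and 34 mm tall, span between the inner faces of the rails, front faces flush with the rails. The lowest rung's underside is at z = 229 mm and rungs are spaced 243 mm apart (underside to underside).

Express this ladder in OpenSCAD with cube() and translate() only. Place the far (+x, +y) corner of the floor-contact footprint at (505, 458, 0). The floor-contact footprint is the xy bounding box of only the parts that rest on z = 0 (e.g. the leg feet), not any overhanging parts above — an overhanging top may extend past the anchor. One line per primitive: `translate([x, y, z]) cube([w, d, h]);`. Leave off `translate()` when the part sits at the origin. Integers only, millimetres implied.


// rung span = 361 - 2*53 = 255
// rung[k] z = 229 + k*243
translate([144, 397, 0]) cube([53, 61, 1717]);
translate([452, 397, 0]) cube([53, 61, 1717]);
translate([197, 397, 229]) cube([255, 61, 34]);
translate([197, 397, 472]) cube([255, 61, 34]);
translate([197, 397, 715]) cube([255, 61, 34]);
translate([197, 397, 958]) cube([255, 61, 34]);
translate([197, 397, 1201]) cube([255, 61, 34]);
translate([197, 397, 1444]) cube([255, 61, 34]);


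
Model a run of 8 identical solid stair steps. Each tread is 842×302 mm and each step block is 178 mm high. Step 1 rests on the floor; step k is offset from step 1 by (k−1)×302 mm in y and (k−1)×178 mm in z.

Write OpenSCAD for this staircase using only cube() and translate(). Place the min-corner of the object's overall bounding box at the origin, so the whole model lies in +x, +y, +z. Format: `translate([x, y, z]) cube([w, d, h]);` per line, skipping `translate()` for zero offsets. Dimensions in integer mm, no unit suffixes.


cube([842, 302, 178]);
translate([0, 302, 178]) cube([842, 302, 178]);
translate([0, 604, 356]) cube([842, 302, 178]);
translate([0, 906, 534]) cube([842, 302, 178]);
translate([0, 1208, 712]) cube([842, 302, 178]);
translate([0, 1510, 890]) cube([842, 302, 178]);
translate([0, 1812, 1068]) cube([842, 302, 178]);
translate([0, 2114, 1246]) cube([842, 302, 178]);


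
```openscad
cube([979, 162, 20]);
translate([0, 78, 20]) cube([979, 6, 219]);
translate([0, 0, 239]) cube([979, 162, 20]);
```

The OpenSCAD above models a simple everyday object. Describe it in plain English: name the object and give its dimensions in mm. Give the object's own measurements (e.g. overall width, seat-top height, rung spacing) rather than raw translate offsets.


An I-beam lying along x, 979 mm long. Overall section height 259 mm. Two flanges 162 mm wide (y) and 20 mm thick, one on the floor and one at the top; a web 6 mm thick runs between them, centred on the flange width.


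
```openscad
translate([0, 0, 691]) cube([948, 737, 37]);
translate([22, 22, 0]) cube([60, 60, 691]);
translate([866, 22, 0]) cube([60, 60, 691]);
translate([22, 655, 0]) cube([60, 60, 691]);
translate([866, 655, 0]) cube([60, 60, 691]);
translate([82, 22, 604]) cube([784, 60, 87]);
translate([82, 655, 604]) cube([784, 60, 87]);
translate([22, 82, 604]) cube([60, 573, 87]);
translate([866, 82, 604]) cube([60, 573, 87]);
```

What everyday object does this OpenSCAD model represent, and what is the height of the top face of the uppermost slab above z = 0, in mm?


A table. The table height is 728 mm.

A 948×737×37 slab sits at z = 691 on four 60 mm square posts — a table. The top surface is at 691 + 37 = 728 mm.


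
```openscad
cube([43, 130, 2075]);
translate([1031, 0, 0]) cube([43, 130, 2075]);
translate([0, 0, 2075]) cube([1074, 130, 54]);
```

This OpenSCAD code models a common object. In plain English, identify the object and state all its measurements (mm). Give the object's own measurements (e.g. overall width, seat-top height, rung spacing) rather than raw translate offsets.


A door frame. The clear opening is 988 mm wide and 2075 mm high. Two 43 mm wide jambs, 130 mm deep, stand either side of the opening from the floor to the top of the opening. A 54 mm thick head sits across the top of both jambs, spanning the full outside width of the frame.


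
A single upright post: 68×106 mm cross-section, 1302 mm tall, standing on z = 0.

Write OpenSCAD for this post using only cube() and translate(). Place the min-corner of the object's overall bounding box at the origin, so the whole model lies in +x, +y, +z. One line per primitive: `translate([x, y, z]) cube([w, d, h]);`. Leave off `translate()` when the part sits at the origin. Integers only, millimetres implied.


cube([68, 106, 1302]);


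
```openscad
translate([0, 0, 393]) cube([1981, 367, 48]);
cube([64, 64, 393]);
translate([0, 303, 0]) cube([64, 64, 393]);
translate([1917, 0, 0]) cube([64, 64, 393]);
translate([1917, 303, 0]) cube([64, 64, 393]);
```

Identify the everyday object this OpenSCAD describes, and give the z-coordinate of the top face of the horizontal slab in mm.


A bench. The seat-top height is 441 mm.

A long slab on four corner posts — a bench. The slab sits at z = 393 with thickness 48, so the top is 393 + 48 = 441 mm.


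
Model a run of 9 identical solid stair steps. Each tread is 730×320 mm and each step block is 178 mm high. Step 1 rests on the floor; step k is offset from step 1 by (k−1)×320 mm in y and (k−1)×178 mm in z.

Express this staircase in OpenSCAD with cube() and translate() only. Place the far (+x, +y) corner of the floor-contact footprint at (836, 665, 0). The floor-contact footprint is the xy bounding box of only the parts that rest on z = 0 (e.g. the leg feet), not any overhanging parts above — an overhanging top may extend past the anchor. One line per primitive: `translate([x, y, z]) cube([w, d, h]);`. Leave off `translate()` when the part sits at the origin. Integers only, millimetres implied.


translate([106, 345, 0]) cube([730, 320, 178]);
translate([106, 665, 178]) cube([730, 320, 178]);
translate([106, 985, 356]) cube([730, 320, 178]);
translate([106, 1305, 534]) cube([730, 320, 178]);
translate([106, 1625, 712]) cube([730, 320, 178]);
translate([106, 1945, 890]) cube([730, 320, 178]);
translate([106, 2265, 1068]) cube([730, 320, 178]);
translate([106, 2585, 1246]) cube([730, 320, 178]);
translate([106, 2905, 1424]) cube([730, 320, 178]);
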